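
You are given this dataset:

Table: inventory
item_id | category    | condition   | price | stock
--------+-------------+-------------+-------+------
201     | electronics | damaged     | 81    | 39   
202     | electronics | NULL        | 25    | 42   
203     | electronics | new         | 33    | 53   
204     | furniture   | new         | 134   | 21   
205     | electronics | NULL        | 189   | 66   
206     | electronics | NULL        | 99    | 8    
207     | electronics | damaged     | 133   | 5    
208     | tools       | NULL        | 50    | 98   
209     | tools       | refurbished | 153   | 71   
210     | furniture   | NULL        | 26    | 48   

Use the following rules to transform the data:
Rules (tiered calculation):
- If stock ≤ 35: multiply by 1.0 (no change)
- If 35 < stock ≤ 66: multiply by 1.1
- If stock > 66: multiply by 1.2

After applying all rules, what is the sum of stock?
509.6

Step 1: Tier 1 (stock ≤ 35): 3 records, sum = 34 × 1.0 = 34.0
Step 2: Tier 2 (35 < stock ≤ 66): 5 records, sum = 248 × 1.1 = 272.8
Step 3: Tier 3 (stock > 66): 2 records, sum = 169 × 1.2 = 202.8
Step 4: Final sum = 34.0 + 272.8 + 202.8 = 509.6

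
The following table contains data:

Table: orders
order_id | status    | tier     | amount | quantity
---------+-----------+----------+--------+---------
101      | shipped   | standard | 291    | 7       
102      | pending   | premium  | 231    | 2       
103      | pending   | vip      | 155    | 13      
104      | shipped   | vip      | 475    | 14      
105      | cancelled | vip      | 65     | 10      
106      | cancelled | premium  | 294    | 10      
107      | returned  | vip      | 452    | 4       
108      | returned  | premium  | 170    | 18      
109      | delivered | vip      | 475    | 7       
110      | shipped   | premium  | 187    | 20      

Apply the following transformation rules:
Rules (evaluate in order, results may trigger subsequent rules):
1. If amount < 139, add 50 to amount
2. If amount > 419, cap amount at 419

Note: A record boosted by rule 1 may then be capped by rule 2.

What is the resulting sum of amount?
2700

Step 1: Apply rule 1 to records with amount < 139
  - 1 records get bonus of 50
  - Of these, 0 records then exceed 419 and get capped
Step 2: Apply rule 2 to records with amount > 419
  - 3 records (original) are capped
Step 3: Calculate final sum = 2700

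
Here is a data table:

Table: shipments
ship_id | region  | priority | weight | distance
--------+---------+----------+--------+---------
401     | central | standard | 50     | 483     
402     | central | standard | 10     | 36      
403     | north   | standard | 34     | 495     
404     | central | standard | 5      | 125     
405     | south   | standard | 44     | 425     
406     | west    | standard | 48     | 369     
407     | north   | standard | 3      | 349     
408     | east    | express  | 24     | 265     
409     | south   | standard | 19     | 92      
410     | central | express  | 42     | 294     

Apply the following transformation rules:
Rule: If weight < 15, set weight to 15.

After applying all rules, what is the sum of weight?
306

Step 1: 3 records have weight < 15
Step 2: These records originally summed to 18
Step 3: After setting to minimum: 3 × 15 = 45
Step 4: Unaffected records sum: 261
Step 5: Final sum = 45 + 261 = 306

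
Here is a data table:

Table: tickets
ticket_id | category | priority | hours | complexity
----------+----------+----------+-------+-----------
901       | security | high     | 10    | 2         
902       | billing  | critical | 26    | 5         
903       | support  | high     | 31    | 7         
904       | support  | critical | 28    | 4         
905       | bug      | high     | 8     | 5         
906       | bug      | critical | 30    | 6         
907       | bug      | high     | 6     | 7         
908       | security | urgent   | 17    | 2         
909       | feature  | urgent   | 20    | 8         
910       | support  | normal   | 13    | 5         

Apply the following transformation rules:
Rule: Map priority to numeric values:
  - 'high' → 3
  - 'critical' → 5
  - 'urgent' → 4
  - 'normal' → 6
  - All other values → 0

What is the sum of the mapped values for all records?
41

Step 1: Apply mapping to each record
Step 2: Count by status:
  'high': 4 records × 3 = 12
  'critical': 3 records × 5 = 15
  'urgent': 2 records × 4 = 8
  'normal': 1 records × 6 = 6
Step 3: Sum all mapped values = 41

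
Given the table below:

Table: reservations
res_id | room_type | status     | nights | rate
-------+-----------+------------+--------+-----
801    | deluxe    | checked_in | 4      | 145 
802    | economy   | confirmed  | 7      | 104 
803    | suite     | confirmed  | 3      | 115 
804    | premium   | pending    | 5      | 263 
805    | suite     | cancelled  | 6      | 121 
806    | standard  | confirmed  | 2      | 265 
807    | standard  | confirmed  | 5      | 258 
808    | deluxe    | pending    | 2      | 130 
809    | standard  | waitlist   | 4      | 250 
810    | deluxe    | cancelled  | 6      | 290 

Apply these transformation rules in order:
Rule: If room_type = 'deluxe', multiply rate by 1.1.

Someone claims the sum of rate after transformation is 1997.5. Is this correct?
Yes, the result is correct.

Step 1: Calculate the correct sum after transformation
Step 2: Apply multiplier 1.1 to records where room_type = 'deluxe'
Step 3: Correct result = 1997.5
Step 4: Claimed result = 1997.5
Step 5: 1997.5 = 1997.5 ✓
Conclusion: The claimed result is correct.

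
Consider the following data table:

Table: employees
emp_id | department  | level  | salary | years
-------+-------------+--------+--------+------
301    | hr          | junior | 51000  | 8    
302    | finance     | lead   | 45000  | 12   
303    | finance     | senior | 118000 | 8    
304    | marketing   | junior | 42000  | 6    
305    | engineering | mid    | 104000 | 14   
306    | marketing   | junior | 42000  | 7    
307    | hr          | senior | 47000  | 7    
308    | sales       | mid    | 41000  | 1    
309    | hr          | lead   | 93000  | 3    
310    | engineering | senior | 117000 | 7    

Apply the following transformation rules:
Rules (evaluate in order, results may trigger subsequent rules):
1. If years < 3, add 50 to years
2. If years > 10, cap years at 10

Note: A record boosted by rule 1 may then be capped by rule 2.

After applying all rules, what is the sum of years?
76

Step 1: Apply rule 1 to records with years < 3
  - 1 records get bonus of 50
  - Of these, 1 records then exceed 10 and get capped
Step 2: Apply rule 2 to records with years > 10
  - 2 records (original) are capped
Step 3: Calculate final sum = 76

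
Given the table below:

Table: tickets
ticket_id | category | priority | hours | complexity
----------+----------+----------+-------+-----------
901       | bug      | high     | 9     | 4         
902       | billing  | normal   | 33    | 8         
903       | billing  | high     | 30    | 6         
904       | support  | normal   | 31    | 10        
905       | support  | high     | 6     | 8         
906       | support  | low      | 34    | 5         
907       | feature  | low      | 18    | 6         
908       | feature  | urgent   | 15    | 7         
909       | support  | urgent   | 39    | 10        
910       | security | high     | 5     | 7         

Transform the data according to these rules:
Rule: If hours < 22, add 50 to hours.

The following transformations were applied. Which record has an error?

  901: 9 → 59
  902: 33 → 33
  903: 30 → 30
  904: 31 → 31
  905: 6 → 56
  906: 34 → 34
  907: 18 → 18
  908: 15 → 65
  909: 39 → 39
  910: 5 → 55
Record 907 has an error. The correct transformed value should be 68, not 18.

Step 1: Check each record against the rule
Step 2: Record 907 has hours = 18
Step 3: Since 18 < 22, the bonus should have been applied
Step 4: Correct value = 68, but claimed value = 18
Conclusion: Record 907 has the error.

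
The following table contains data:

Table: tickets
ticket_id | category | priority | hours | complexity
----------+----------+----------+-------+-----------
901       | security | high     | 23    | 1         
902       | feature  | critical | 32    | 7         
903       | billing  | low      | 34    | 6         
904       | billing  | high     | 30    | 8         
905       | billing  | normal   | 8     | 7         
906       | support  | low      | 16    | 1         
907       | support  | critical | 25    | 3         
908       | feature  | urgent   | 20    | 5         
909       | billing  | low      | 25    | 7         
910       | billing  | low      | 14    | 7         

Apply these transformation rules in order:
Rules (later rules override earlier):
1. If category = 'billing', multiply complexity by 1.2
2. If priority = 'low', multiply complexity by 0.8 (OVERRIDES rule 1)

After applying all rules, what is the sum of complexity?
50.8

Step 1: Rule 2 takes priority for records with priority = 'low'
  - 4 records: 21 × 0.8 = 16.8
Step 2: Rule 1 applies to remaining records with category = 'billing'
  - 2 records: 15 × 1.2 = 18.0
Step 3: Other records unchanged: 16
Step 4: Final sum = 16.8 + 18.0 + 16 = 50.8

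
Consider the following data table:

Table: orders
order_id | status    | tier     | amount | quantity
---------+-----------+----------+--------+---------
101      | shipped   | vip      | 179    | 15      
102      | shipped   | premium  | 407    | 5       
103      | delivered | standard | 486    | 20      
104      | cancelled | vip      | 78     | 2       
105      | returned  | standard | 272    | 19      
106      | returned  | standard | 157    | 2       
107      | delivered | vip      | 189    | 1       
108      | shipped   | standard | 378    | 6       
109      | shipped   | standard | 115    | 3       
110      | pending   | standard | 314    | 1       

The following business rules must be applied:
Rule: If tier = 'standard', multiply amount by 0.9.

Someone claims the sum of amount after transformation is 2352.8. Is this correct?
No, the correct result is 2402.8.

Step 1: Calculate the correct sum after transformation
Step 2: Apply multiplier 0.9 to records where tier = 'standard'
Step 3: Correct result = 2402.8
Step 4: Claimed result = 2352.8
Step 5: 2402.8 ≠ 2352.8
Conclusion: The claimed result is incorrect. The correct answer is 2402.8.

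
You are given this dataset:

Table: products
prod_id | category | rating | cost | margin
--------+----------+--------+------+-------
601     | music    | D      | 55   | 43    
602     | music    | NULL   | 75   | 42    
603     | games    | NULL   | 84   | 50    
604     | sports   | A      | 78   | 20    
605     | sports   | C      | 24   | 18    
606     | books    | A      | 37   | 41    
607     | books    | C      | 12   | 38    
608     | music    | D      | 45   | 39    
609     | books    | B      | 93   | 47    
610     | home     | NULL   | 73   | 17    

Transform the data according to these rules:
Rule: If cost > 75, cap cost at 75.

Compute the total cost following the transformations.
546

Step 1: 3 records have cost > 75
Step 2: These records originally summed to 255
Step 3: After capping: 3 × 75 = 225
Step 4: Unaffected records sum: 321
Step 5: Final sum = 225 + 321 = 546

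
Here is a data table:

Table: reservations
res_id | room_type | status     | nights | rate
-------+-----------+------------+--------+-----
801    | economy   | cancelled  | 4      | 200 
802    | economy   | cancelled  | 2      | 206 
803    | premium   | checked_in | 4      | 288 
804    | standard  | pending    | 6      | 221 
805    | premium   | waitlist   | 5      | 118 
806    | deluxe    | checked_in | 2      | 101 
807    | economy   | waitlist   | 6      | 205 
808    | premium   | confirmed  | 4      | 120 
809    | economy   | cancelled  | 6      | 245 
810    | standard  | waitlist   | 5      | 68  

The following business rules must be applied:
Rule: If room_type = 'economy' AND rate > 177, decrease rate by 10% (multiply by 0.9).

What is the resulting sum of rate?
1686.4

Step 1: Find records where room_type = 'economy' AND rate > 177
Step 2: 4 records match, summing to 856
Step 3: After multiplier: 856 × 0.9 = 770.4
Step 4: Unaffected records sum: 916
Step 5: Final sum = 770.4 + 916 = 1686.4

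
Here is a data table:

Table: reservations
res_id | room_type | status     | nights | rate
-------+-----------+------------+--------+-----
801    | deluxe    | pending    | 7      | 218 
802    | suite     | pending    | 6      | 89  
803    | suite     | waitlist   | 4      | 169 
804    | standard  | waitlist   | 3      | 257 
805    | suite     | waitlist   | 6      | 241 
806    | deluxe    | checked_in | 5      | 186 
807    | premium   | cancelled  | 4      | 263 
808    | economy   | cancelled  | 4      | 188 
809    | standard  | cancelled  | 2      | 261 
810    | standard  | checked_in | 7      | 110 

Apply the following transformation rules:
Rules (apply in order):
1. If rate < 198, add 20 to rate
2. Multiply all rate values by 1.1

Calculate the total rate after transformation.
2290.2

Step 1: Apply Rule 1 - Add 20 to records with rate < 198
  - 5 records affected: 742 + (5 × 20) = 842
  - Unaffected records: 1240
  - Sum after Rule 1: 2082
Step 2: Apply Rule 2 - Multiply all by 1.1
  - 2082 × 1.1 = 2290.2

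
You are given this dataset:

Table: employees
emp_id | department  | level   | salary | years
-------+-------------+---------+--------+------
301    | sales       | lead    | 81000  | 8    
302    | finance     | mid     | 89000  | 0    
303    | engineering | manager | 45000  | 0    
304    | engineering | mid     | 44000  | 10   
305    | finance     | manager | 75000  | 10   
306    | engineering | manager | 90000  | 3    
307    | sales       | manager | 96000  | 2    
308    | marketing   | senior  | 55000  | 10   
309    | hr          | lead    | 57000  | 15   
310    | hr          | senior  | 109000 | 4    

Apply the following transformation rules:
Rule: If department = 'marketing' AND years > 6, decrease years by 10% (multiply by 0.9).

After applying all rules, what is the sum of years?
61.0

Step 1: Find records where department = 'marketing' AND years > 6
Step 2: 1 records match, summing to 10
Step 3: After multiplier: 10 × 0.9 = 9.0
Step 4: Unaffected records sum: 52
Step 5: Final sum = 9.0 + 52 = 61.0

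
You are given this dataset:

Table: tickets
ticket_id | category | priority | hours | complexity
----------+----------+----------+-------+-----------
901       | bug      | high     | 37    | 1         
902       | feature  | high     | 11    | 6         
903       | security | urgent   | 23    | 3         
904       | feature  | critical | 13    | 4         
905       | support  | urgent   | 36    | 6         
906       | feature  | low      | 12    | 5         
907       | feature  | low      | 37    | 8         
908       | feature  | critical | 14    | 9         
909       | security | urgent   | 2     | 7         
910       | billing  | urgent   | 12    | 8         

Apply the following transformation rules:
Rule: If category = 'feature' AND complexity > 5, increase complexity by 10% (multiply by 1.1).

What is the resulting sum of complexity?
59.3

Step 1: Find records where category = 'feature' AND complexity > 5
Step 2: 3 records match, summing to 23
Step 3: After multiplier: 23 × 1.1 = 25.3
Step 4: Unaffected records sum: 34
Step 5: Final sum = 25.3 + 34 = 59.3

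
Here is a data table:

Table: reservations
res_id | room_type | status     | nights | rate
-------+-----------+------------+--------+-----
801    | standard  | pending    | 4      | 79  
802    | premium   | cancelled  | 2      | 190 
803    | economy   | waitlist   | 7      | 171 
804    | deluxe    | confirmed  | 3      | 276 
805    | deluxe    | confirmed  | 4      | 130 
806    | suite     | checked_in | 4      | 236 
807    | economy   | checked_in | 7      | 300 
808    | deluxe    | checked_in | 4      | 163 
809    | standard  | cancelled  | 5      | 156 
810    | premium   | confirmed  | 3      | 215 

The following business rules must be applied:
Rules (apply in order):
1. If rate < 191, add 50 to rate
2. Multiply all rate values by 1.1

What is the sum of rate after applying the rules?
2437.6

Step 1: Apply Rule 1 - Add 50 to records with rate < 191
  - 6 records affected: 889 + (6 × 50) = 1189
  - Unaffected records: 1027
  - Sum after Rule 1: 2216
Step 2: Apply Rule 2 - Multiply all by 1.1
  - 2216 × 1.1 = 2437.6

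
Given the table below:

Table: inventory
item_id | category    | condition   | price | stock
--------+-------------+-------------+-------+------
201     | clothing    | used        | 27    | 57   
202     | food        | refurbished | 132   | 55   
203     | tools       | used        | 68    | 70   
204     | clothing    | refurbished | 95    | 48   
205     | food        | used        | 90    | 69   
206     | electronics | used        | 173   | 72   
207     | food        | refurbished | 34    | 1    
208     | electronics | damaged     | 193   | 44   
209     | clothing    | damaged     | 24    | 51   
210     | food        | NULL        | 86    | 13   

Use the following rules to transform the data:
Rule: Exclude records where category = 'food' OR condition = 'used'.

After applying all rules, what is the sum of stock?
143

Step 1: Find records where category = 'food' OR condition = 'used'
Step 2: 7 records match, summing to 337
Step 3: Original sum: 480
Step 4: Remaining sum = 480 - 337 = 143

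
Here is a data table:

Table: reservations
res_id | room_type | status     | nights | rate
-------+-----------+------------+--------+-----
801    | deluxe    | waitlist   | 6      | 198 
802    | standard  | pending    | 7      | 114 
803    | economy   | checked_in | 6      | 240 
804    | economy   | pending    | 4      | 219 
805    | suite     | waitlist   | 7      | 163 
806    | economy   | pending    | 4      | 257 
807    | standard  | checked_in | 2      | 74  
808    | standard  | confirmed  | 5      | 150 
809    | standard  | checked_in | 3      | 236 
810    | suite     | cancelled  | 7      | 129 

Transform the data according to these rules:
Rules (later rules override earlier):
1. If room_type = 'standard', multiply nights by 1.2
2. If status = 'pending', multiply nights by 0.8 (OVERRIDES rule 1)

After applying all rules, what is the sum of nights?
50.0

Step 1: Rule 2 takes priority for records with status = 'pending'
  - 3 records: 15 × 0.8 = 12.0
Step 2: Rule 1 applies to remaining records with room_type = 'standard'
  - 3 records: 10 × 1.2 = 12.0
Step 3: Other records unchanged: 26
Step 4: Final sum = 12.0 + 12.0 + 26 = 50.0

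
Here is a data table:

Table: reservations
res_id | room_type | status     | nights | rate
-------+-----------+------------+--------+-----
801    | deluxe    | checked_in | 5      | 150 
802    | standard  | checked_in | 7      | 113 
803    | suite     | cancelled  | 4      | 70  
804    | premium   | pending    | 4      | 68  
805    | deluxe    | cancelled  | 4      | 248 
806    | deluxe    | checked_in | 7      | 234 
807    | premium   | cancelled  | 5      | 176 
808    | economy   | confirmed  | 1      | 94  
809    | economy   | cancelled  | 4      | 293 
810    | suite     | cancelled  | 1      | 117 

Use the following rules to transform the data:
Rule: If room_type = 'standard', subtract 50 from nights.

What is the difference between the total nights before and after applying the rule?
50

Step 1: Original sum of nights = 42
Step 2: 1 records have room_type = 'standard'
Step 3: Each affected record changes by -50
Step 4: Total change = 1 × -50 = -50
Step 5: New sum = 42 + -50 = -8
Step 6: Difference = |-8 - 42| = 50
        (Sum decreased by 50)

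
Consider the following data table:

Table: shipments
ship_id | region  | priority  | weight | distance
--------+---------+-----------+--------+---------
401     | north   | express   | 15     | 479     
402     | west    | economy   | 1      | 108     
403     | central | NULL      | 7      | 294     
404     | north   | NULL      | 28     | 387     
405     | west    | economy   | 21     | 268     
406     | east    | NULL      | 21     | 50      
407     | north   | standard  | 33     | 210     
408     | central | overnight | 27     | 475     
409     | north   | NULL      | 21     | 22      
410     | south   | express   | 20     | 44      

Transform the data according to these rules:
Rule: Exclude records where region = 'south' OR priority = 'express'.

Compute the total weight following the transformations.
159

Step 1: Find records where region = 'south' OR priority = 'express'
Step 2: 2 records match, summing to 35
Step 3: Original sum: 194
Step 4: Remaining sum = 194 - 35 = 159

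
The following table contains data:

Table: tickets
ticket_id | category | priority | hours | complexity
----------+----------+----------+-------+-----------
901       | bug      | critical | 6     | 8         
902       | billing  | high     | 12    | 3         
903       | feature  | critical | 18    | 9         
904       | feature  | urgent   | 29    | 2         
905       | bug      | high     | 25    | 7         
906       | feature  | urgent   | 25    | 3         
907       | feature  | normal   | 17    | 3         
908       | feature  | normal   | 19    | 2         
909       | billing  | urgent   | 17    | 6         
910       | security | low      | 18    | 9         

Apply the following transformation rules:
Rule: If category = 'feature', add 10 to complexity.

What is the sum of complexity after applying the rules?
102

Step 1: Count records where category = 'feature': 5
Step 2: Total bonus added: 5 × 10 = 50
Step 3: Original sum of complexity: 52
Step 4: Final sum = 52 + 50 = 102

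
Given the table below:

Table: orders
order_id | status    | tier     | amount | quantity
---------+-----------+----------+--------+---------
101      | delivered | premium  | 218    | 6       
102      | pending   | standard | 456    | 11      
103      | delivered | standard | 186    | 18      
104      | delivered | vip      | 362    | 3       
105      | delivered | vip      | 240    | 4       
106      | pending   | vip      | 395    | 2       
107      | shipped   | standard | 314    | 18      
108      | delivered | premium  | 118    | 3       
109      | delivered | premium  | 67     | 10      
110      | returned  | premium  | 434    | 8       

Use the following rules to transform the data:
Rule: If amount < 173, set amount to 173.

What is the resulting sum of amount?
2951

Step 1: 2 records have amount < 173
Step 2: These records originally summed to 185
Step 3: After setting to minimum: 2 × 173 = 346
Step 4: Unaffected records sum: 2605
Step 5: Final sum = 346 + 2605 = 2951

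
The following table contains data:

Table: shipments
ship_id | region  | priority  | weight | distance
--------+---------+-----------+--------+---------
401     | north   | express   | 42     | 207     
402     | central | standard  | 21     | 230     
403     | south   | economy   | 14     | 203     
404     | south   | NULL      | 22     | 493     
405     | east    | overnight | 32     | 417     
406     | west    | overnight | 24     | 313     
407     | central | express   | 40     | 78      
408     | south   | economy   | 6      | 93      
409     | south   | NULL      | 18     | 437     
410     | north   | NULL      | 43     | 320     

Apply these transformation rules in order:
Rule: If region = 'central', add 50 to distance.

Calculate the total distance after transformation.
2891

Step 1: Count records where region = 'central': 2
Step 2: Total bonus added: 2 × 50 = 100
Step 3: Original sum of distance: 2791
Step 4: Final sum = 2791 + 100 = 2891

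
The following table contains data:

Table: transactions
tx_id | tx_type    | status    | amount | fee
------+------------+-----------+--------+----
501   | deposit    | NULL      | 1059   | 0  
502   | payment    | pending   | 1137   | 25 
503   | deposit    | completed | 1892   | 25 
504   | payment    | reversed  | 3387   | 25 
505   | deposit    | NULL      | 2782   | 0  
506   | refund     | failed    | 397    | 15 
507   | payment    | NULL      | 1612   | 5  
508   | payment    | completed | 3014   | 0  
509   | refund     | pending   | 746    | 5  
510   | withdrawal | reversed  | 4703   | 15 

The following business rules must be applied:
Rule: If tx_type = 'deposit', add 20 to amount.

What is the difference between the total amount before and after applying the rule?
60

Step 1: Original sum of amount = 20729
Step 2: 3 records have tx_type = 'deposit'
Step 3: Each affected record changes by 20
Step 4: Total change = 3 × 20 = 60
Step 5: New sum = 20729 + 60 = 20789
Step 6: Difference = |20789 - 20729| = 60
        (Sum increased by 60)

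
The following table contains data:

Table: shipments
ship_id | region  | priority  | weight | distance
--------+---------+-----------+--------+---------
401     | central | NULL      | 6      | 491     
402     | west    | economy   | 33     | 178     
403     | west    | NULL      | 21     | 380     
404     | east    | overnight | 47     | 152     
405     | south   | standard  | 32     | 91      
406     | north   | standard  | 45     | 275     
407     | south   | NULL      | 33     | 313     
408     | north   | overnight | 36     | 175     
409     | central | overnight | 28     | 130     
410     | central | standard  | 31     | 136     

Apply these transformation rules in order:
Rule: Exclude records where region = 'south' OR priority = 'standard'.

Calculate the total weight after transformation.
171

Step 1: Find records where region = 'south' OR priority = 'standard'
Step 2: 4 records match, summing to 141
Step 3: Original sum: 312
Step 4: Remaining sum = 312 - 141 = 171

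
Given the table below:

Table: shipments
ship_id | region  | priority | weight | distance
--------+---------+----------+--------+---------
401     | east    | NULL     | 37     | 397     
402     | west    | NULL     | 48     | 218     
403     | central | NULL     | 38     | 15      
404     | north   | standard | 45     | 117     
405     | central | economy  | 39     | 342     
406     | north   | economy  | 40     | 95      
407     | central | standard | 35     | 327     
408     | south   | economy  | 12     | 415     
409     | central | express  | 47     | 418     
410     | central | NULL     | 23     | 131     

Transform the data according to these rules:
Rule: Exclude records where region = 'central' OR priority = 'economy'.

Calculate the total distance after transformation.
732

Step 1: Find records where region = 'central' OR priority = 'economy'
Step 2: 7 records match, summing to 1743
Step 3: Original sum: 2475
Step 4: Remaining sum = 2475 - 1743 = 732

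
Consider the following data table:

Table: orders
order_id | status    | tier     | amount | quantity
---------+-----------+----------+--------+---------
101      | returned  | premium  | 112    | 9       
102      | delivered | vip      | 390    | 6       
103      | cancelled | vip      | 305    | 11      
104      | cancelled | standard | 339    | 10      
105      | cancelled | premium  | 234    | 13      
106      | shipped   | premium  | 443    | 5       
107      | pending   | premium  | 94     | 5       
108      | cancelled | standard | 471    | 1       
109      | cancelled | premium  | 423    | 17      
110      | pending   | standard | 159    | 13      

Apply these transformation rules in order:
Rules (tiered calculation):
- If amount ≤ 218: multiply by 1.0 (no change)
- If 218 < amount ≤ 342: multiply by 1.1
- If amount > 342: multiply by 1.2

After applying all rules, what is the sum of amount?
3403.2

Step 1: Tier 1 (amount ≤ 218): 3 records, sum = 365 × 1.0 = 365.0
Step 2: Tier 2 (218 < amount ≤ 342): 3 records, sum = 878 × 1.1 = 965.8
Step 3: Tier 3 (amount > 342): 4 records, sum = 1727 × 1.2 = 2072.4
Step 4: Final sum = 365.0 + 965.8 + 2072.4 = 3403.2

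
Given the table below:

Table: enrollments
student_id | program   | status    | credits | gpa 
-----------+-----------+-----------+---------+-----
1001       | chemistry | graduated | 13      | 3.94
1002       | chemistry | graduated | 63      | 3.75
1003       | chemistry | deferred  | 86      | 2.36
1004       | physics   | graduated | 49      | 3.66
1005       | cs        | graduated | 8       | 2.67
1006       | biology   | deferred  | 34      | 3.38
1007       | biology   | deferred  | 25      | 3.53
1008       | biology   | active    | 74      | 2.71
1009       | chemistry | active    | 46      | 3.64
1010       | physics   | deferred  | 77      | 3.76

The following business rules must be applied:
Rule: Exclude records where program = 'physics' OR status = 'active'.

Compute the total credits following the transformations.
229

Step 1: Find records where program = 'physics' OR status = 'active'
Step 2: 4 records match, summing to 246
Step 3: Original sum: 475
Step 4: Remaining sum = 475 - 246 = 229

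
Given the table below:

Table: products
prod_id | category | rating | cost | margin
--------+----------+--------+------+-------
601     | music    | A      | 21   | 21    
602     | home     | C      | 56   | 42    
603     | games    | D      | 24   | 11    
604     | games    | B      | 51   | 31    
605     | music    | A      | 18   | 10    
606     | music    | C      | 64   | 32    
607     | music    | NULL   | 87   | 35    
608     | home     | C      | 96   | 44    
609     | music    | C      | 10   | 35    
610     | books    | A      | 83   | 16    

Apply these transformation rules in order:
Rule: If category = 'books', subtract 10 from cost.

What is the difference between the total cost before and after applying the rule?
10

Step 1: Original sum of cost = 510
Step 2: 1 records have category = 'books'
Step 3: Each affected record changes by -10
Step 4: Total change = 1 × -10 = -10
Step 5: New sum = 510 + -10 = 500
Step 6: Difference = |500 - 510| = 10
        (Sum decreased by 10)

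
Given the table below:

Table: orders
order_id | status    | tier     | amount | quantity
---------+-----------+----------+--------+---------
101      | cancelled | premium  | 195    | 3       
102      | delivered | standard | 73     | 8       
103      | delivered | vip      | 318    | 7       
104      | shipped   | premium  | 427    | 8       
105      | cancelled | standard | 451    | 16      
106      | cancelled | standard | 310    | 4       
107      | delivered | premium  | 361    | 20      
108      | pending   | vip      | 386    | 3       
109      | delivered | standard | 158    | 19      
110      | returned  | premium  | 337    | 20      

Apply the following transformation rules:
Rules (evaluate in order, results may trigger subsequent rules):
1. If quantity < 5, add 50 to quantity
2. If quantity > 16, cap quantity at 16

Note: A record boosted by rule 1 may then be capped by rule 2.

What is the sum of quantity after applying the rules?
135

Step 1: Apply rule 1 to records with quantity < 5
  - 3 records get bonus of 50
  - Of these, 3 records then exceed 16 and get capped
Step 2: Apply rule 2 to records with quantity > 16
  - 3 records (original) are capped
Step 3: Calculate final sum = 135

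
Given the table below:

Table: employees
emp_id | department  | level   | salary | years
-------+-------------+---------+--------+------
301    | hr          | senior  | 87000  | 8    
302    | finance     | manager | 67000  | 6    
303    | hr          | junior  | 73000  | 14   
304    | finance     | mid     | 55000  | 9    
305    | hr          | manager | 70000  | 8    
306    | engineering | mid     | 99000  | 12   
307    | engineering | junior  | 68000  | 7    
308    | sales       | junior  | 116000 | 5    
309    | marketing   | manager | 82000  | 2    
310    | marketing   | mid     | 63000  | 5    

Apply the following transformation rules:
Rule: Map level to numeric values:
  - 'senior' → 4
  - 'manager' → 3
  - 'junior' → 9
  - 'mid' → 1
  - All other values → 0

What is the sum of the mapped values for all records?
43

Step 1: Apply mapping to each record
Step 2: Count by status:
  'senior': 1 records × 4 = 4
  'manager': 3 records × 3 = 9
  'junior': 3 records × 9 = 27
  'mid': 3 records × 1 = 3
Step 3: Sum all mapped values = 43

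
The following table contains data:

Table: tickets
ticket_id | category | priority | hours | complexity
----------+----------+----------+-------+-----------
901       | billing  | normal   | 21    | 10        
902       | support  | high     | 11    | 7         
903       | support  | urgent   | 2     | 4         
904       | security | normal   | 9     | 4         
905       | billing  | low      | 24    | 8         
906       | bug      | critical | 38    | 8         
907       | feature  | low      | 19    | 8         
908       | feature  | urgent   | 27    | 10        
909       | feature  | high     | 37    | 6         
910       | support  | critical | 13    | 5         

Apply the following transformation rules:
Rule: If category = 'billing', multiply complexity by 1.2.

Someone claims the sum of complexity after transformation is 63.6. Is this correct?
No, the correct result is 73.6.

Step 1: Calculate the correct sum after transformation
Step 2: Apply multiplier 1.2 to records where category = 'billing'
Step 3: Correct result = 73.6
Step 4: Claimed result = 63.6
Step 5: 73.6 ≠ 63.6
Conclusion: The claimed result is incorrect. The correct answer is 73.6.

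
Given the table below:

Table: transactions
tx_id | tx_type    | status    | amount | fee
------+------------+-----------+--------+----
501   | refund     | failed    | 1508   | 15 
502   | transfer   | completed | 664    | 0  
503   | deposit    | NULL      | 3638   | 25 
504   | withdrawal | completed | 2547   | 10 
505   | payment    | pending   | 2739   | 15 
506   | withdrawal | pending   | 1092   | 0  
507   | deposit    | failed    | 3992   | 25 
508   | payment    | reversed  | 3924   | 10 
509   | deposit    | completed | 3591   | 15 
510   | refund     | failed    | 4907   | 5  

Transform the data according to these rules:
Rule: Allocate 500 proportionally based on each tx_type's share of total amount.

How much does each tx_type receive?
deposit: 196.16, payment: 116.48, refund: 112.14, transfer: 11.61, withdrawal: 63.61

Step 1: Calculate total amount = 28602
Step 2: Calculate each tx_type's proportion:
  deposit: 11221/28602 = 39.23% → 196.16
  payment: 6663/28602 = 23.30% → 116.48
  refund: 6415/28602 = 22.43% → 112.14
  transfer: 664/28602 = 2.32% → 11.61
  withdrawal: 3639/28602 = 12.72% → 63.61
Step 3: Verify: sum of allocations ≈ 500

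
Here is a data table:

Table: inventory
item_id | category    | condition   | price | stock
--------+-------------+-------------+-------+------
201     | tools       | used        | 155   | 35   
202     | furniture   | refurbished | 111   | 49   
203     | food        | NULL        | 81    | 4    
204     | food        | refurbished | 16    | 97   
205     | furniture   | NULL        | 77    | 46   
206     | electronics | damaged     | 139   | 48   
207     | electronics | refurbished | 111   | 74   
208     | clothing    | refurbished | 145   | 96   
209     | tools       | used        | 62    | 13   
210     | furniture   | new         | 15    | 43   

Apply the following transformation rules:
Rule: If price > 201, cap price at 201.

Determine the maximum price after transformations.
155

Step 1: Original maximum price = 155
Step 2: Check cap of 201 against maximum
Step 3: No records exceed the cap (max 155 <= cap 201), so no capping applies
Step 4: Maximum after transformation = 155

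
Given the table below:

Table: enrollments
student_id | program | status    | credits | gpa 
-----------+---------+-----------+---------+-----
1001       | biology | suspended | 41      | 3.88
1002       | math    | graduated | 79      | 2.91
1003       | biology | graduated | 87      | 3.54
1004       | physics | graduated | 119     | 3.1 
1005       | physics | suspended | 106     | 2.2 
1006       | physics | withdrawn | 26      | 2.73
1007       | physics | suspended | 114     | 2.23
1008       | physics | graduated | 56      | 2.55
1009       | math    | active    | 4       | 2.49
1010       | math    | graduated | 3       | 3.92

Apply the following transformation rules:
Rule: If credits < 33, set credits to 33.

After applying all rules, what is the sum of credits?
701

Step 1: 3 records have credits < 33
Step 2: These records originally summed to 33
Step 3: After setting to minimum: 3 × 33 = 99
Step 4: Unaffected records sum: 602
Step 5: Final sum = 99 + 602 = 701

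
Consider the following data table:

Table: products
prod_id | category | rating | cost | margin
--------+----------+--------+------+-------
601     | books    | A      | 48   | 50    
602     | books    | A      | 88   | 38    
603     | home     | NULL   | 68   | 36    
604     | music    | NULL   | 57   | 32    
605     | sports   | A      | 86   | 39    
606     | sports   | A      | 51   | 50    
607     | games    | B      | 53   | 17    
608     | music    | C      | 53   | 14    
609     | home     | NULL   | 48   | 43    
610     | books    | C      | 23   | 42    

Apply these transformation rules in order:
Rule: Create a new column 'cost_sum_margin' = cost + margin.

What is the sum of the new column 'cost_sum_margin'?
936

Step 1: For each record, compute cost + margin
Example calculations:
  48 + 50 = 98
  88 + 38 = 126
  68 + 36 = 104
  ...
Step 2: Sum all derived values
Step 3: Total = 936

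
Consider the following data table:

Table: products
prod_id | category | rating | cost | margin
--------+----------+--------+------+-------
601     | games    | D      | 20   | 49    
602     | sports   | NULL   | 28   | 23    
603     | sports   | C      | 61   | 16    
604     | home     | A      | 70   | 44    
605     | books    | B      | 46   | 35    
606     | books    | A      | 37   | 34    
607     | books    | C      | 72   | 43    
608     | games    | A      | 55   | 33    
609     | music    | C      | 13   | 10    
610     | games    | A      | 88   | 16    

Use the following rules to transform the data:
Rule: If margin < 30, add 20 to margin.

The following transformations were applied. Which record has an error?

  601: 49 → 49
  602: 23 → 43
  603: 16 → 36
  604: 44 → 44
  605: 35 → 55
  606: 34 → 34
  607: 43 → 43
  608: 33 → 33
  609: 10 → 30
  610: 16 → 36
Record 605 has an error. The correct transformed value should be 35, not 55.

Step 1: Check each record against the rule
Step 2: Record 605 has margin = 35
Step 3: Since 35 >= 30, the bonus should not have been applied
Step 4: Correct value = 35, but claimed value = 55
Conclusion: Record 605 has the error.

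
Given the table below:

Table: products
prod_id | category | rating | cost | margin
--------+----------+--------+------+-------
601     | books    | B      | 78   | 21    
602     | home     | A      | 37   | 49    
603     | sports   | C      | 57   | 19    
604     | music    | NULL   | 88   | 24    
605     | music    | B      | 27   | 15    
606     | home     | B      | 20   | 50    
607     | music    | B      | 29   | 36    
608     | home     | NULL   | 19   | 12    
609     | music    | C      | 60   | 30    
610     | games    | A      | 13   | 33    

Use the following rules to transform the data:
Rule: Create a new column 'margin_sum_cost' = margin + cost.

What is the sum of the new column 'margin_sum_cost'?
717

Step 1: For each record, compute margin + cost
Example calculations:
  21 + 78 = 99
  49 + 37 = 86
  19 + 57 = 76
  ...
Step 2: Sum all derived values
Step 3: Total = 717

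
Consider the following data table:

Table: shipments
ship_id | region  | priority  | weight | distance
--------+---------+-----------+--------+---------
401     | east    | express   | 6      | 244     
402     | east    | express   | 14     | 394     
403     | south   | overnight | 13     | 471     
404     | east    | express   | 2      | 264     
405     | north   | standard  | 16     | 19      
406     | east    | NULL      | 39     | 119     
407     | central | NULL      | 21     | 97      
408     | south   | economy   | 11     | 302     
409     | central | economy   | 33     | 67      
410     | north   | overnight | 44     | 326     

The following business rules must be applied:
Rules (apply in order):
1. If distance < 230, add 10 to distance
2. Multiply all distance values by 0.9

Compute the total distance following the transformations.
2108.7

Step 1: Apply Rule 1 - Add 10 to records with distance < 230
  - 4 records affected: 302 + (4 × 10) = 342
  - Unaffected records: 2001
  - Sum after Rule 1: 2343
Step 2: Apply Rule 2 - Multiply all by 0.9
  - 2343 × 0.9 = 2108.7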